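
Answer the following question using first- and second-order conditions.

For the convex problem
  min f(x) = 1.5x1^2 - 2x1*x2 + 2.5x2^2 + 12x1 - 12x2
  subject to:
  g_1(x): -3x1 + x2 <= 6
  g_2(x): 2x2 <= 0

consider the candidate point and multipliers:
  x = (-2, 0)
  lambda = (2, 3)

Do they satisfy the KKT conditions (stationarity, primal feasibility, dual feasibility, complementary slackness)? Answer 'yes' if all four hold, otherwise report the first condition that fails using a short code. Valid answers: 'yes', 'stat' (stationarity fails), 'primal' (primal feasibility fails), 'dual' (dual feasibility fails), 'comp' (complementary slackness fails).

Gradient of f: grad f(x) = Q x + c = (6, -8)
Constraint values g_i(x) = a_i^T x - b_i:
  g_1((-2, 0)) = 0
  g_2((-2, 0)) = 0
Stationarity residual: grad f(x) + sum_i lambda_i a_i = (0, 0)
  -> stationarity OK
Primal feasibility (all g_i <= 0): OK
Dual feasibility (all lambda_i >= 0): OK
Complementary slackness (lambda_i * g_i(x) = 0 for all i): OK

Verdict: yes, KKT holds.

yes


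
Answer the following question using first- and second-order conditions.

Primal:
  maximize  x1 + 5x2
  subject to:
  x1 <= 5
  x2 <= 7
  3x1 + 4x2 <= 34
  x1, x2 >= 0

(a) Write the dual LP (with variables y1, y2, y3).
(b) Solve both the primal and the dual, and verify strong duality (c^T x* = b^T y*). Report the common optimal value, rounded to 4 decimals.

The standard primal-dual pair for 'max c^T x s.t. A x <= b, x >= 0' is:
  Dual:  min b^T y  s.t.  A^T y >= c,  y >= 0.

So the dual LP is:
  minimize  5y1 + 7y2 + 34y3
  subject to:
    y1 + 3y3 >= 1
    y2 + 4y3 >= 5
    y1, y2, y3 >= 0

Solving the primal: x* = (2, 7).
  primal value c^T x* = 37.
Solving the dual: y* = (0, 3.6667, 0.3333).
  dual value b^T y* = 37.
Strong duality: c^T x* = b^T y*. Confirmed.

37


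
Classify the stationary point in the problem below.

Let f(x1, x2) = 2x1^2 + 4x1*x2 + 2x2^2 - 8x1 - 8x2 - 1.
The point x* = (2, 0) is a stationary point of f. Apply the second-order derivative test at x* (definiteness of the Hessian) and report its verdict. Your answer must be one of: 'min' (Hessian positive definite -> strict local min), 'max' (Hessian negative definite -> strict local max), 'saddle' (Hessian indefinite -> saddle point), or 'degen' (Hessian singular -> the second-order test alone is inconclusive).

Compute the Hessian H = grad^2 f:
  H = [[4, 4], [4, 4]]
Verify stationarity: grad f(x*) = H x* + g = (0, 0).
Eigenvalues of H: 0, 8.
H has a zero eigenvalue (singular; positive semidefinite but not definite), so H is neither positive definite, negative definite, nor indefinite. The second-order test alone is inconclusive -> degen.
(Indeed, f is constant along the null direction of H through x*, so x* is not a strict local extremum.)

degen


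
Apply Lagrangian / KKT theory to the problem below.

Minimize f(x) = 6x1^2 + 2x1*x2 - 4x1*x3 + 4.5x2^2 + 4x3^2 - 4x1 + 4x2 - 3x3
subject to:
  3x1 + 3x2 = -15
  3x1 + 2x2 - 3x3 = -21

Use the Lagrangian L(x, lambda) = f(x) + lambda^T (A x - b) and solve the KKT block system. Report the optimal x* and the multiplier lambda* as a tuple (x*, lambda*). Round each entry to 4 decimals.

Form the Lagrangian:
  L(x, lambda) = (1/2) x^T Q x + c^T x + lambda^T (A x - b)
Stationarity (grad_x L = 0): Q x + c + A^T lambda = 0.
Primal feasibility: A x = b.

This gives the KKT block system:
  [ Q   A^T ] [ x     ]   [-c ]
  [ A    0  ] [ lambda ] = [ b ]

Solving the linear system:
  x*      = (-1.3869, -3.6131, 3.2044)
  lambda* = (4.1679, 9.3942)
  f(x*)   = 120.6387

x* = (-1.3869, -3.6131, 3.2044), lambda* = (4.1679, 9.3942)


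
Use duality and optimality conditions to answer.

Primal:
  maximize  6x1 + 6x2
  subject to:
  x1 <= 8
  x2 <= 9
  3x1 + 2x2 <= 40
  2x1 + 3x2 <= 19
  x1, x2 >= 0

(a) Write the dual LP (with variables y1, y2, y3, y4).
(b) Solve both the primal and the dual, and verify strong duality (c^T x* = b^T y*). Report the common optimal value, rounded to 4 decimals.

The standard primal-dual pair for 'max c^T x s.t. A x <= b, x >= 0' is:
  Dual:  min b^T y  s.t.  A^T y >= c,  y >= 0.

So the dual LP is:
  minimize  8y1 + 9y2 + 40y3 + 19y4
  subject to:
    y1 + 3y3 + 2y4 >= 6
    y2 + 2y3 + 3y4 >= 6
    y1, y2, y3, y4 >= 0

Solving the primal: x* = (8, 1).
  primal value c^T x* = 54.
Solving the dual: y* = (2, 0, 0, 2).
  dual value b^T y* = 54.
Strong duality: c^T x* = b^T y*. Confirmed.

54


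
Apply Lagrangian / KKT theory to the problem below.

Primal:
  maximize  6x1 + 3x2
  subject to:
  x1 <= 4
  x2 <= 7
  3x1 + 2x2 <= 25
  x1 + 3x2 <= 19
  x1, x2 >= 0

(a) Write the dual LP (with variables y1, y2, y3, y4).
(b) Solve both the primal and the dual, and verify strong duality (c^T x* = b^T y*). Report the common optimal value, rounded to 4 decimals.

The standard primal-dual pair for 'max c^T x s.t. A x <= b, x >= 0' is:
  Dual:  min b^T y  s.t.  A^T y >= c,  y >= 0.

So the dual LP is:
  minimize  4y1 + 7y2 + 25y3 + 19y4
  subject to:
    y1 + 3y3 + y4 >= 6
    y2 + 2y3 + 3y4 >= 3
    y1, y2, y3, y4 >= 0

Solving the primal: x* = (4, 5).
  primal value c^T x* = 39.
Solving the dual: y* = (5, 0, 0, 1).
  dual value b^T y* = 39.
Strong duality: c^T x* = b^T y*. Confirmed.

39


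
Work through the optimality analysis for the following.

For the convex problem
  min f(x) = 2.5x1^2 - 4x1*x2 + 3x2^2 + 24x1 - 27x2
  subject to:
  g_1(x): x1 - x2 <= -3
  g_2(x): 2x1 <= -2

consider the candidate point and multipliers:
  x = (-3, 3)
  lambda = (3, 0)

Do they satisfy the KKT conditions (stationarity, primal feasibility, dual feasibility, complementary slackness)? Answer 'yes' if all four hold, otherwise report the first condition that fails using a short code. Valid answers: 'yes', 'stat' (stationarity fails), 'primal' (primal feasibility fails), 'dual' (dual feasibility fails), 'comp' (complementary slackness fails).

Gradient of f: grad f(x) = Q x + c = (-3, 3)
Constraint values g_i(x) = a_i^T x - b_i:
  g_1((-3, 3)) = -3
  g_2((-3, 3)) = -4
Stationarity residual: grad f(x) + sum_i lambda_i a_i = (0, 0)
  -> stationarity OK
Primal feasibility (all g_i <= 0): OK
Dual feasibility (all lambda_i >= 0): OK
Complementary slackness (lambda_i * g_i(x) = 0 for all i): FAILS

Verdict: the first failing condition is complementary_slackness -> comp.

comp


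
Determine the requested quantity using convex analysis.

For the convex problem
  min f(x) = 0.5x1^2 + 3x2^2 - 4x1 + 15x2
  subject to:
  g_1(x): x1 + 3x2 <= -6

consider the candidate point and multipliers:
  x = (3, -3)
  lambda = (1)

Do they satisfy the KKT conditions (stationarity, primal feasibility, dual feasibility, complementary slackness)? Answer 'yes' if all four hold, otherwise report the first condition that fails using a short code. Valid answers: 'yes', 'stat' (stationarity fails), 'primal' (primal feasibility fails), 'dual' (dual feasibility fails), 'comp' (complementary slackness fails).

Gradient of f: grad f(x) = Q x + c = (-1, -3)
Constraint values g_i(x) = a_i^T x - b_i:
  g_1((3, -3)) = 0
Stationarity residual: grad f(x) + sum_i lambda_i a_i = (0, 0)
  -> stationarity OK
Primal feasibility (all g_i <= 0): OK
Dual feasibility (all lambda_i >= 0): OK
Complementary slackness (lambda_i * g_i(x) = 0 for all i): OK

Verdict: yes, KKT holds.

yes


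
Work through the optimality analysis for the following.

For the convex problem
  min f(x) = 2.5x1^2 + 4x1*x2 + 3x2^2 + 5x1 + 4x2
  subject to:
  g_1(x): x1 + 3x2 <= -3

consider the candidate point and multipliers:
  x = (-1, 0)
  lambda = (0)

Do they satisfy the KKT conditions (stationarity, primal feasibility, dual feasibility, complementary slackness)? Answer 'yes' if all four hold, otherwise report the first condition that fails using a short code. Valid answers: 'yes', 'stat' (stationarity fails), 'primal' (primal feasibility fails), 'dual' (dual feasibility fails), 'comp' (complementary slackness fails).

Gradient of f: grad f(x) = Q x + c = (0, 0)
Constraint values g_i(x) = a_i^T x - b_i:
  g_1((-1, 0)) = 2
Stationarity residual: grad f(x) + sum_i lambda_i a_i = (0, 0)
  -> stationarity OK
Primal feasibility (all g_i <= 0): FAILS
Dual feasibility (all lambda_i >= 0): OK
Complementary slackness (lambda_i * g_i(x) = 0 for all i): OK

Verdict: the first failing condition is primal_feasibility -> primal.

primal


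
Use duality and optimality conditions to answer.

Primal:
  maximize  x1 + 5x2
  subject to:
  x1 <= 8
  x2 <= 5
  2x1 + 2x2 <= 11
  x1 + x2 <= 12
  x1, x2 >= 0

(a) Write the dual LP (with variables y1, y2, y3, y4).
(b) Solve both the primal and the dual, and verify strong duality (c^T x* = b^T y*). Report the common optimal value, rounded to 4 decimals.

The standard primal-dual pair for 'max c^T x s.t. A x <= b, x >= 0' is:
  Dual:  min b^T y  s.t.  A^T y >= c,  y >= 0.

So the dual LP is:
  minimize  8y1 + 5y2 + 11y3 + 12y4
  subject to:
    y1 + 2y3 + y4 >= 1
    y2 + 2y3 + y4 >= 5
    y1, y2, y3, y4 >= 0

Solving the primal: x* = (0.5, 5).
  primal value c^T x* = 25.5.
Solving the dual: y* = (0, 4, 0.5, 0).
  dual value b^T y* = 25.5.
Strong duality: c^T x* = b^T y*. Confirmed.

25.5


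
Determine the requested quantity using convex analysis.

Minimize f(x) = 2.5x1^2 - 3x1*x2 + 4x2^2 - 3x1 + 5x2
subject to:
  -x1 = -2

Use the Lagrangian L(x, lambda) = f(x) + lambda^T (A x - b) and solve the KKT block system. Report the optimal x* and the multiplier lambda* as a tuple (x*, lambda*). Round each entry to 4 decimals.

Form the Lagrangian:
  L(x, lambda) = (1/2) x^T Q x + c^T x + lambda^T (A x - b)
Stationarity (grad_x L = 0): Q x + c + A^T lambda = 0.
Primal feasibility: A x = b.

This gives the KKT block system:
  [ Q   A^T ] [ x     ]   [-c ]
  [ A    0  ] [ lambda ] = [ b ]

Solving the linear system:
  x*      = (2, 0.125)
  lambda* = (6.625)
  f(x*)   = 3.9375

x* = (2, 0.125), lambda* = (6.625)


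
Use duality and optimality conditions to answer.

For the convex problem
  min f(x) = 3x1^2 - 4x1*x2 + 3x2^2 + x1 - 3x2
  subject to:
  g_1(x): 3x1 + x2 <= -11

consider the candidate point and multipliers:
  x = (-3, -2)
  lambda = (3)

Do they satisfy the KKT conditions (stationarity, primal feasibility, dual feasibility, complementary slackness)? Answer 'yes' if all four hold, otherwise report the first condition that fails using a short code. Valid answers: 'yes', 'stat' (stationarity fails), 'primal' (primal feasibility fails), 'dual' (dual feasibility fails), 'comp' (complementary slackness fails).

Gradient of f: grad f(x) = Q x + c = (-9, -3)
Constraint values g_i(x) = a_i^T x - b_i:
  g_1((-3, -2)) = 0
Stationarity residual: grad f(x) + sum_i lambda_i a_i = (0, 0)
  -> stationarity OK
Primal feasibility (all g_i <= 0): OK
Dual feasibility (all lambda_i >= 0): OK
Complementary slackness (lambda_i * g_i(x) = 0 for all i): OK

Verdict: yes, KKT holds.

yes


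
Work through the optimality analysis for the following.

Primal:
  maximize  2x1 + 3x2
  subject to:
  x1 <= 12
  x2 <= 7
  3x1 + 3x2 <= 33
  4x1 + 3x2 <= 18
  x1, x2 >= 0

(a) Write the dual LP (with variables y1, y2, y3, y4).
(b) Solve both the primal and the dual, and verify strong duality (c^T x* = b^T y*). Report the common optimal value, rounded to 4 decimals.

The standard primal-dual pair for 'max c^T x s.t. A x <= b, x >= 0' is:
  Dual:  min b^T y  s.t.  A^T y >= c,  y >= 0.

So the dual LP is:
  minimize  12y1 + 7y2 + 33y3 + 18y4
  subject to:
    y1 + 3y3 + 4y4 >= 2
    y2 + 3y3 + 3y4 >= 3
    y1, y2, y3, y4 >= 0

Solving the primal: x* = (0, 6).
  primal value c^T x* = 18.
Solving the dual: y* = (0, 0, 0, 1).
  dual value b^T y* = 18.
Strong duality: c^T x* = b^T y*. Confirmed.

18


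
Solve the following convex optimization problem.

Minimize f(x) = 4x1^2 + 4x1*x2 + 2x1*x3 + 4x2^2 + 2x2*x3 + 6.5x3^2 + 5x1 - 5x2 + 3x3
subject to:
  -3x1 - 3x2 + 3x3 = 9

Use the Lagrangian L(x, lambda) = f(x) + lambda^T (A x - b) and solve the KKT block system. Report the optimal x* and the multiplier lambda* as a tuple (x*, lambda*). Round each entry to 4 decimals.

Form the Lagrangian:
  L(x, lambda) = (1/2) x^T Q x + c^T x + lambda^T (A x - b)
Stationarity (grad_x L = 0): Q x + c + A^T lambda = 0.
Primal feasibility: A x = b.

This gives the KKT block system:
  [ Q   A^T ] [ x     ]   [-c ]
  [ A    0  ] [ lambda ] = [ b ]

Solving the linear system:
  x*      = (-2.2935, 0.2065, 0.913)
  lambda* = (-3.5652)
  f(x*)   = 11.163

x* = (-2.2935, 0.2065, 0.913), lambda* = (-3.5652)


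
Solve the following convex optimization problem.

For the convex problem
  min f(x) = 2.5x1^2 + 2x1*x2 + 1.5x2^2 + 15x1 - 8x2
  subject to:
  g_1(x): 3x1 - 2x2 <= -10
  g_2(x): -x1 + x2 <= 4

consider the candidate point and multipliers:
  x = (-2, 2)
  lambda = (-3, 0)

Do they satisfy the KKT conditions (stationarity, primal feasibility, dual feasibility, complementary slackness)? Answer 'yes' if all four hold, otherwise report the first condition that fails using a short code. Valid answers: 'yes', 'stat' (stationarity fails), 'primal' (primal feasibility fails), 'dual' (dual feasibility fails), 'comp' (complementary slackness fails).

Gradient of f: grad f(x) = Q x + c = (9, -6)
Constraint values g_i(x) = a_i^T x - b_i:
  g_1((-2, 2)) = 0
  g_2((-2, 2)) = 0
Stationarity residual: grad f(x) + sum_i lambda_i a_i = (0, 0)
  -> stationarity OK
Primal feasibility (all g_i <= 0): OK
Dual feasibility (all lambda_i >= 0): FAILS
Complementary slackness (lambda_i * g_i(x) = 0 for all i): OK

Verdict: the first failing condition is dual_feasibility -> dual.

dual


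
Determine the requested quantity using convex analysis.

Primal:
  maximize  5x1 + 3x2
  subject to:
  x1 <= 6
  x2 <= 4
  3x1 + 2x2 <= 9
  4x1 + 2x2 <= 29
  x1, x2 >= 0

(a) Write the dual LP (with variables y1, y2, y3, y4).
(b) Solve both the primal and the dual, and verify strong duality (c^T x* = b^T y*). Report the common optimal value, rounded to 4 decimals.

The standard primal-dual pair for 'max c^T x s.t. A x <= b, x >= 0' is:
  Dual:  min b^T y  s.t.  A^T y >= c,  y >= 0.

So the dual LP is:
  minimize  6y1 + 4y2 + 9y3 + 29y4
  subject to:
    y1 + 3y3 + 4y4 >= 5
    y2 + 2y3 + 2y4 >= 3
    y1, y2, y3, y4 >= 0

Solving the primal: x* = (3, 0).
  primal value c^T x* = 15.
Solving the dual: y* = (0, 0, 1.6667, 0).
  dual value b^T y* = 15.
Strong duality: c^T x* = b^T y*. Confirmed.

15


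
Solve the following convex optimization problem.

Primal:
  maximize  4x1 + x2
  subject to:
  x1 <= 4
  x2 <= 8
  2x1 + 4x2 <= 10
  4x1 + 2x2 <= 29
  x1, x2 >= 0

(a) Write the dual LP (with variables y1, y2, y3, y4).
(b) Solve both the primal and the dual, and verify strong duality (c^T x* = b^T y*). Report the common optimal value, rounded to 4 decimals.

The standard primal-dual pair for 'max c^T x s.t. A x <= b, x >= 0' is:
  Dual:  min b^T y  s.t.  A^T y >= c,  y >= 0.

So the dual LP is:
  minimize  4y1 + 8y2 + 10y3 + 29y4
  subject to:
    y1 + 2y3 + 4y4 >= 4
    y2 + 4y3 + 2y4 >= 1
    y1, y2, y3, y4 >= 0

Solving the primal: x* = (4, 0.5).
  primal value c^T x* = 16.5.
Solving the dual: y* = (3.5, 0, 0.25, 0).
  dual value b^T y* = 16.5.
Strong duality: c^T x* = b^T y*. Confirmed.

16.5


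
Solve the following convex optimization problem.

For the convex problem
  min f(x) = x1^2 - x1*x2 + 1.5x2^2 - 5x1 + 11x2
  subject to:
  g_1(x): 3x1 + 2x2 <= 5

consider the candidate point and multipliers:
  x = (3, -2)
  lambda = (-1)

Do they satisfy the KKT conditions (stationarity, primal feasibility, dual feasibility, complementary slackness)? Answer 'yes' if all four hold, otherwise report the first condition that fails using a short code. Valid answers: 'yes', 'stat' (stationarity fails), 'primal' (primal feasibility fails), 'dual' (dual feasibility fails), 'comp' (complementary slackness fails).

Gradient of f: grad f(x) = Q x + c = (3, 2)
Constraint values g_i(x) = a_i^T x - b_i:
  g_1((3, -2)) = 0
Stationarity residual: grad f(x) + sum_i lambda_i a_i = (0, 0)
  -> stationarity OK
Primal feasibility (all g_i <= 0): OK
Dual feasibility (all lambda_i >= 0): FAILS
Complementary slackness (lambda_i * g_i(x) = 0 for all i): OK

Verdict: the first failing condition is dual_feasibility -> dual.

dual


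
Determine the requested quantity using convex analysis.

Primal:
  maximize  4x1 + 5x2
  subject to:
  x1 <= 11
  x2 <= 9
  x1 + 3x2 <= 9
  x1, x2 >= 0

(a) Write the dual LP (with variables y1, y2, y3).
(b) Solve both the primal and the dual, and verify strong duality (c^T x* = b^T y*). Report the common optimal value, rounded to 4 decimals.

The standard primal-dual pair for 'max c^T x s.t. A x <= b, x >= 0' is:
  Dual:  min b^T y  s.t.  A^T y >= c,  y >= 0.

So the dual LP is:
  minimize  11y1 + 9y2 + 9y3
  subject to:
    y1 + y3 >= 4
    y2 + 3y3 >= 5
    y1, y2, y3 >= 0

Solving the primal: x* = (9, 0).
  primal value c^T x* = 36.
Solving the dual: y* = (0, 0, 4).
  dual value b^T y* = 36.
Strong duality: c^T x* = b^T y*. Confirmed.

36


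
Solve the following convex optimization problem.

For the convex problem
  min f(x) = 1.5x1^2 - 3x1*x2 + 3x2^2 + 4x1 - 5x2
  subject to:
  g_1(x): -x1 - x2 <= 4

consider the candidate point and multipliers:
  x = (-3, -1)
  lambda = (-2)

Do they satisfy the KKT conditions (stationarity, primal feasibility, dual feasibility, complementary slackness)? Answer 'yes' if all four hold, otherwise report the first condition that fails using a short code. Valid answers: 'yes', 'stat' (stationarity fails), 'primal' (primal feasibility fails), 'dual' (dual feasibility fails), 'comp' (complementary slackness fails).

Gradient of f: grad f(x) = Q x + c = (-2, -2)
Constraint values g_i(x) = a_i^T x - b_i:
  g_1((-3, -1)) = 0
Stationarity residual: grad f(x) + sum_i lambda_i a_i = (0, 0)
  -> stationarity OK
Primal feasibility (all g_i <= 0): OK
Dual feasibility (all lambda_i >= 0): FAILS
Complementary slackness (lambda_i * g_i(x) = 0 for all i): OK

Verdict: the first failing condition is dual_feasibility -> dual.

dual


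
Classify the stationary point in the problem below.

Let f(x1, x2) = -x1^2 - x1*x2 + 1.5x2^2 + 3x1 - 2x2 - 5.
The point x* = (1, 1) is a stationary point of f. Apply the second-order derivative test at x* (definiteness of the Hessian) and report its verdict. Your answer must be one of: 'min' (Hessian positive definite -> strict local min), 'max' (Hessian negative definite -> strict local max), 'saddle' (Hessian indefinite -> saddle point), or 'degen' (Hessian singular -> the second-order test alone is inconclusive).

Compute the Hessian H = grad^2 f:
  H = [[-2, -1], [-1, 3]]
Verify stationarity: grad f(x*) = H x* + g = (0, 0).
Eigenvalues of H: -2.1926, 3.1926.
Eigenvalues have mixed signs, so H is indefinite -> x* is a saddle point.

saddle


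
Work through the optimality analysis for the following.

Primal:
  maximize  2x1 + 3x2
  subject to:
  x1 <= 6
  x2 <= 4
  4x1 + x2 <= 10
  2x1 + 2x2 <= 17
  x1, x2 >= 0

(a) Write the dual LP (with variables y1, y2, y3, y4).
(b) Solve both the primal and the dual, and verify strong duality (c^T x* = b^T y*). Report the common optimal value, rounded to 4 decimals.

The standard primal-dual pair for 'max c^T x s.t. A x <= b, x >= 0' is:
  Dual:  min b^T y  s.t.  A^T y >= c,  y >= 0.

So the dual LP is:
  minimize  6y1 + 4y2 + 10y3 + 17y4
  subject to:
    y1 + 4y3 + 2y4 >= 2
    y2 + y3 + 2y4 >= 3
    y1, y2, y3, y4 >= 0

Solving the primal: x* = (1.5, 4).
  primal value c^T x* = 15.
Solving the dual: y* = (0, 2.5, 0.5, 0).
  dual value b^T y* = 15.
Strong duality: c^T x* = b^T y*. Confirmed.

15


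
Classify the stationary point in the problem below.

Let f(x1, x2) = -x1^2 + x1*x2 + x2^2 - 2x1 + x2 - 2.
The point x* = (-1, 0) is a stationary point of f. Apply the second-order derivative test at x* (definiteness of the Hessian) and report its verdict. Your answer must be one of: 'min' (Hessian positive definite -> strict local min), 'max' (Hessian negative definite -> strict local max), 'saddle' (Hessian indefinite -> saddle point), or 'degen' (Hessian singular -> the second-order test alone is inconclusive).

Compute the Hessian H = grad^2 f:
  H = [[-2, 1], [1, 2]]
Verify stationarity: grad f(x*) = H x* + g = (0, 0).
Eigenvalues of H: -2.2361, 2.2361.
Eigenvalues have mixed signs, so H is indefinite -> x* is a saddle point.

saddle


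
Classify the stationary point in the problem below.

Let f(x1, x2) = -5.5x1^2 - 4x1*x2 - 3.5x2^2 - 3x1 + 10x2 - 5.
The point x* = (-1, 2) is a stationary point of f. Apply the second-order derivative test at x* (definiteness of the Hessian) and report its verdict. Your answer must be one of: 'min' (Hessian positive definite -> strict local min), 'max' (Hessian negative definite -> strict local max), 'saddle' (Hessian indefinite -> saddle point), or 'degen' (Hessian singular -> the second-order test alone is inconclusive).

Compute the Hessian H = grad^2 f:
  H = [[-11, -4], [-4, -7]]
Verify stationarity: grad f(x*) = H x* + g = (0, 0).
Eigenvalues of H: -13.4721, -4.5279.
Both eigenvalues < 0, so H is negative definite -> x* is a strict local max.

max


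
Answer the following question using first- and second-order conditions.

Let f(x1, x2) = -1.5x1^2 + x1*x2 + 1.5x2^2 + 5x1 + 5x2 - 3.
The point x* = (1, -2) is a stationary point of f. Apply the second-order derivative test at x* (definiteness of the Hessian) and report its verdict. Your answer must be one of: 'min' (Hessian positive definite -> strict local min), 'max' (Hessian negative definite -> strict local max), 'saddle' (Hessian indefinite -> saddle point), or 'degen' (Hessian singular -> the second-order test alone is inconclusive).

Compute the Hessian H = grad^2 f:
  H = [[-3, 1], [1, 3]]
Verify stationarity: grad f(x*) = H x* + g = (0, 0).
Eigenvalues of H: -3.1623, 3.1623.
Eigenvalues have mixed signs, so H is indefinite -> x* is a saddle point.

saddle


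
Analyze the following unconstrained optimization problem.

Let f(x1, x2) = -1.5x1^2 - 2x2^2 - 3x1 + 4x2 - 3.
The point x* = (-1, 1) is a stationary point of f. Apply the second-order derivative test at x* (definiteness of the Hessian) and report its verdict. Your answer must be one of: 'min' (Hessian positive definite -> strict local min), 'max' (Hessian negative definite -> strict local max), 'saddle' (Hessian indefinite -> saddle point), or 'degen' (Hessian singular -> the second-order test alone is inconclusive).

Compute the Hessian H = grad^2 f:
  H = [[-3, 0], [0, -4]]
Verify stationarity: grad f(x*) = H x* + g = (0, 0).
Eigenvalues of H: -4, -3.
Both eigenvalues < 0, so H is negative definite -> x* is a strict local max.

max


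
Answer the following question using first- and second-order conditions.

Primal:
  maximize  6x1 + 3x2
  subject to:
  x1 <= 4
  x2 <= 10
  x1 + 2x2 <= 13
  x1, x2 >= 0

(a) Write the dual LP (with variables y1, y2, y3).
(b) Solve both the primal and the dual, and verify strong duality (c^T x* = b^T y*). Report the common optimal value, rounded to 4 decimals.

The standard primal-dual pair for 'max c^T x s.t. A x <= b, x >= 0' is:
  Dual:  min b^T y  s.t.  A^T y >= c,  y >= 0.

So the dual LP is:
  minimize  4y1 + 10y2 + 13y3
  subject to:
    y1 + y3 >= 6
    y2 + 2y3 >= 3
    y1, y2, y3 >= 0

Solving the primal: x* = (4, 4.5).
  primal value c^T x* = 37.5.
Solving the dual: y* = (4.5, 0, 1.5).
  dual value b^T y* = 37.5.
Strong duality: c^T x* = b^T y*. Confirmed.

37.5


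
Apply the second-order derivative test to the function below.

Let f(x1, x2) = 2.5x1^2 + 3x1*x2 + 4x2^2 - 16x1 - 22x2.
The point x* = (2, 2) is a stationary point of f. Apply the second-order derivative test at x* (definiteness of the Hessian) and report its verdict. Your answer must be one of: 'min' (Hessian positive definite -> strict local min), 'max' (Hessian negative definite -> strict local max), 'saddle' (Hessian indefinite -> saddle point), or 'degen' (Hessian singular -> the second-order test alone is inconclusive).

Compute the Hessian H = grad^2 f:
  H = [[5, 3], [3, 8]]
Verify stationarity: grad f(x*) = H x* + g = (0, 0).
Eigenvalues of H: 3.1459, 9.8541.
Both eigenvalues > 0, so H is positive definite -> x* is a strict local min.

min


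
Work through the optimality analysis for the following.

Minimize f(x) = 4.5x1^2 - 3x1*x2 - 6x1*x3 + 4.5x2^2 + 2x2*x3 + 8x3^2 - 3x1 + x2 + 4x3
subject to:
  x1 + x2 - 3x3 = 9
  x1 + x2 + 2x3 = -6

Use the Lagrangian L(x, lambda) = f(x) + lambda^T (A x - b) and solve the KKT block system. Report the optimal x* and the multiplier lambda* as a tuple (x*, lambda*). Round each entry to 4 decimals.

Form the Lagrangian:
  L(x, lambda) = (1/2) x^T Q x + c^T x + lambda^T (A x - b)
Stationarity (grad_x L = 0): Q x + c + A^T lambda = 0.
Primal feasibility: A x = b.

This gives the KKT block system:
  [ Q   A^T ] [ x     ]   [-c ]
  [ A    0  ] [ lambda ] = [ b ]

Solving the linear system:
  x*      = (-0.8333, 0.8333, -3)
  lambda* = (-9.4667, 4.4667)
  f(x*)   = 51.6667

x* = (-0.8333, 0.8333, -3), lambda* = (-9.4667, 4.4667)


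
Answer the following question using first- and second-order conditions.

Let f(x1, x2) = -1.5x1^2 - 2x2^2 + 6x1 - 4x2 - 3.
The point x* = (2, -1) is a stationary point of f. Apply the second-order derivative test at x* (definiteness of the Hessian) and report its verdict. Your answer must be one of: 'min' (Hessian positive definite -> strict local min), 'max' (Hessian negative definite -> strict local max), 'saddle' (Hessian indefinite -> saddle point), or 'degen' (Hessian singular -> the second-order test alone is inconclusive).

Compute the Hessian H = grad^2 f:
  H = [[-3, 0], [0, -4]]
Verify stationarity: grad f(x*) = H x* + g = (0, 0).
Eigenvalues of H: -4, -3.
Both eigenvalues < 0, so H is negative definite -> x* is a strict local max.

max


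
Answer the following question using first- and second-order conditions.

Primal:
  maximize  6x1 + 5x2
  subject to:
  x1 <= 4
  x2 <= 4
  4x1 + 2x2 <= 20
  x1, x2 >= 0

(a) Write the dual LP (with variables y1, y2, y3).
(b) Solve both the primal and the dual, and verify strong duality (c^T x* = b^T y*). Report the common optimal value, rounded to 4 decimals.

The standard primal-dual pair for 'max c^T x s.t. A x <= b, x >= 0' is:
  Dual:  min b^T y  s.t.  A^T y >= c,  y >= 0.

So the dual LP is:
  minimize  4y1 + 4y2 + 20y3
  subject to:
    y1 + 4y3 >= 6
    y2 + 2y3 >= 5
    y1, y2, y3 >= 0

Solving the primal: x* = (3, 4).
  primal value c^T x* = 38.
Solving the dual: y* = (0, 2, 1.5).
  dual value b^T y* = 38.
Strong duality: c^T x* = b^T y*. Confirmed.

38


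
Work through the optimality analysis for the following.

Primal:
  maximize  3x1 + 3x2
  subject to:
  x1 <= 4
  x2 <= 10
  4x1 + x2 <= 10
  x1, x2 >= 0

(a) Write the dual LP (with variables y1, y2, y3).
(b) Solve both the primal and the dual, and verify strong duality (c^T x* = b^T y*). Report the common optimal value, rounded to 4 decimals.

The standard primal-dual pair for 'max c^T x s.t. A x <= b, x >= 0' is:
  Dual:  min b^T y  s.t.  A^T y >= c,  y >= 0.

So the dual LP is:
  minimize  4y1 + 10y2 + 10y3
  subject to:
    y1 + 4y3 >= 3
    y2 + y3 >= 3
    y1, y2, y3 >= 0

Solving the primal: x* = (0, 10).
  primal value c^T x* = 30.
Solving the dual: y* = (0, 2.25, 0.75).
  dual value b^T y* = 30.
Strong duality: c^T x* = b^T y*. Confirmed.

30


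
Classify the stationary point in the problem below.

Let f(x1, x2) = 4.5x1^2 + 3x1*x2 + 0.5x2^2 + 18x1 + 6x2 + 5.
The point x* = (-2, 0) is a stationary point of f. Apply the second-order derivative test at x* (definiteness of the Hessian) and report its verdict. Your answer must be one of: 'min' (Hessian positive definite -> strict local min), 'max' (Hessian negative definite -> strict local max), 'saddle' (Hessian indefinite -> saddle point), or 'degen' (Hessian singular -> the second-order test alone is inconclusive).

Compute the Hessian H = grad^2 f:
  H = [[9, 3], [3, 1]]
Verify stationarity: grad f(x*) = H x* + g = (0, 0).
Eigenvalues of H: 0, 10.
H has a zero eigenvalue (singular; positive semidefinite but not definite), so H is neither positive definite, negative definite, nor indefinite. The second-order test alone is inconclusive -> degen.
(Indeed, f is constant along the null direction of H through x*, so x* is not a strict local extremum.)

degen


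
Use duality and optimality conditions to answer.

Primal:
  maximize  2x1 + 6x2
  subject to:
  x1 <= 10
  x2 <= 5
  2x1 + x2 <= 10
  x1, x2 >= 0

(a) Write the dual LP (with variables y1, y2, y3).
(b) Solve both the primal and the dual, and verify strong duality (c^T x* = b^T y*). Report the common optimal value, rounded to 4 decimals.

The standard primal-dual pair for 'max c^T x s.t. A x <= b, x >= 0' is:
  Dual:  min b^T y  s.t.  A^T y >= c,  y >= 0.

So the dual LP is:
  minimize  10y1 + 5y2 + 10y3
  subject to:
    y1 + 2y3 >= 2
    y2 + y3 >= 6
    y1, y2, y3 >= 0

Solving the primal: x* = (2.5, 5).
  primal value c^T x* = 35.
Solving the dual: y* = (0, 5, 1).
  dual value b^T y* = 35.
Strong duality: c^T x* = b^T y*. Confirmed.

35


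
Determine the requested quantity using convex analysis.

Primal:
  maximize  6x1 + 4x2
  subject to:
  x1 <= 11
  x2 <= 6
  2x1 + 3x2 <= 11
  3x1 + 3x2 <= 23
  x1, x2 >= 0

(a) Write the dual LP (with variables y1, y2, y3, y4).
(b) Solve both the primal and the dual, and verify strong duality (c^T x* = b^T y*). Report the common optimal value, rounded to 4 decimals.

The standard primal-dual pair for 'max c^T x s.t. A x <= b, x >= 0' is:
  Dual:  min b^T y  s.t.  A^T y >= c,  y >= 0.

So the dual LP is:
  minimize  11y1 + 6y2 + 11y3 + 23y4
  subject to:
    y1 + 2y3 + 3y4 >= 6
    y2 + 3y3 + 3y4 >= 4
    y1, y2, y3, y4 >= 0

Solving the primal: x* = (5.5, 0).
  primal value c^T x* = 33.
Solving the dual: y* = (0, 0, 3, 0).
  dual value b^T y* = 33.
Strong duality: c^T x* = b^T y*. Confirmed.

33


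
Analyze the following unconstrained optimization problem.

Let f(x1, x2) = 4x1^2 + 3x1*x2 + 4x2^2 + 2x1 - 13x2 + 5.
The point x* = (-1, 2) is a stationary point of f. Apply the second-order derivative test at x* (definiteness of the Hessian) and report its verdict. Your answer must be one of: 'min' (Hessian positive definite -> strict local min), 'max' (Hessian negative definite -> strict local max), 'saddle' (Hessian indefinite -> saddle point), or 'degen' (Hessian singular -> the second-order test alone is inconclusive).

Compute the Hessian H = grad^2 f:
  H = [[8, 3], [3, 8]]
Verify stationarity: grad f(x*) = H x* + g = (0, 0).
Eigenvalues of H: 5, 11.
Both eigenvalues > 0, so H is positive definite -> x* is a strict local min.

min


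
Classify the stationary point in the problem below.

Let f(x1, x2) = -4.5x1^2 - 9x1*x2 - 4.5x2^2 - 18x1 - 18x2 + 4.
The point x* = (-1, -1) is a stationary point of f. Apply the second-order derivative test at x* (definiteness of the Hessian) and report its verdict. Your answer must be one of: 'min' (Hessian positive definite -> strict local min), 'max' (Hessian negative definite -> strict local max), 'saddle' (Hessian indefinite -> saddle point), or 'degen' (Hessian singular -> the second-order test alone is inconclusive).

Compute the Hessian H = grad^2 f:
  H = [[-9, -9], [-9, -9]]
Verify stationarity: grad f(x*) = H x* + g = (0, 0).
Eigenvalues of H: -18, 0.
H has a zero eigenvalue (singular; negative semidefinite but not definite), so H is neither positive definite, negative definite, nor indefinite. The second-order test alone is inconclusive -> degen.
(Indeed, f is constant along the null direction of H through x*, so x* is not a strict local extremum.)

degen


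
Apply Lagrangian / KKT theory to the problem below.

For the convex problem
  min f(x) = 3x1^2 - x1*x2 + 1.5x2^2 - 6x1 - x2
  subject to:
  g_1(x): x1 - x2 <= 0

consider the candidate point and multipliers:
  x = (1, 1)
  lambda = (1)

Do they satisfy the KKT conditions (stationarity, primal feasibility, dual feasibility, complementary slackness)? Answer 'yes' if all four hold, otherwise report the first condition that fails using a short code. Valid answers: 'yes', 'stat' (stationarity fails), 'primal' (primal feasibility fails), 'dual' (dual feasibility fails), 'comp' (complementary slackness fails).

Gradient of f: grad f(x) = Q x + c = (-1, 1)
Constraint values g_i(x) = a_i^T x - b_i:
  g_1((1, 1)) = 0
Stationarity residual: grad f(x) + sum_i lambda_i a_i = (0, 0)
  -> stationarity OK
Primal feasibility (all g_i <= 0): OK
Dual feasibility (all lambda_i >= 0): OK
Complementary slackness (lambda_i * g_i(x) = 0 for all i): OK

Verdict: yes, KKT holds.

yes


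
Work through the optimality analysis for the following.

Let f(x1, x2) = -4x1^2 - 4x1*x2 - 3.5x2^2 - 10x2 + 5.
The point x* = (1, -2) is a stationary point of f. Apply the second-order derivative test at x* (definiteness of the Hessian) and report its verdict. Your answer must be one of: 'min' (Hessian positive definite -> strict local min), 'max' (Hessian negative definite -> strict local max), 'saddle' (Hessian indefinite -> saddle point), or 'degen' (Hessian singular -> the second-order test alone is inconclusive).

Compute the Hessian H = grad^2 f:
  H = [[-8, -4], [-4, -7]]
Verify stationarity: grad f(x*) = H x* + g = (0, 0).
Eigenvalues of H: -11.5311, -3.4689.
Both eigenvalues < 0, so H is negative definite -> x* is a strict local max.

max


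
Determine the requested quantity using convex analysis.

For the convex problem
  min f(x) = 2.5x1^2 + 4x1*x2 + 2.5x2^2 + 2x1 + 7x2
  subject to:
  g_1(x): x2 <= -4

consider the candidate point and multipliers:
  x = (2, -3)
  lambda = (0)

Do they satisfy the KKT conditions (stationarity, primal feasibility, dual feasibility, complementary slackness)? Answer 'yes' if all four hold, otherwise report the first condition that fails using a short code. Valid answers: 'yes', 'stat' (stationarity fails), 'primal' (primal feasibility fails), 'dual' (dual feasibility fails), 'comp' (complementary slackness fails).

Gradient of f: grad f(x) = Q x + c = (0, 0)
Constraint values g_i(x) = a_i^T x - b_i:
  g_1((2, -3)) = 1
Stationarity residual: grad f(x) + sum_i lambda_i a_i = (0, 0)
  -> stationarity OK
Primal feasibility (all g_i <= 0): FAILS
Dual feasibility (all lambda_i >= 0): OK
Complementary slackness (lambda_i * g_i(x) = 0 for all i): OK

Verdict: the first failing condition is primal_feasibility -> primal.

primal


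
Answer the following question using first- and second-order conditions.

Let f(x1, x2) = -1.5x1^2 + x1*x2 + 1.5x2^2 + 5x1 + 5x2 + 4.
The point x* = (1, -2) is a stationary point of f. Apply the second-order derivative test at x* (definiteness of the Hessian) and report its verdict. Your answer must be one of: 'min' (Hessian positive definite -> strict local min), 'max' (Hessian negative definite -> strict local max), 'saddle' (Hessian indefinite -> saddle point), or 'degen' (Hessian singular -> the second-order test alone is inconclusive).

Compute the Hessian H = grad^2 f:
  H = [[-3, 1], [1, 3]]
Verify stationarity: grad f(x*) = H x* + g = (0, 0).
Eigenvalues of H: -3.1623, 3.1623.
Eigenvalues have mixed signs, so H is indefinite -> x* is a saddle point.

saddle


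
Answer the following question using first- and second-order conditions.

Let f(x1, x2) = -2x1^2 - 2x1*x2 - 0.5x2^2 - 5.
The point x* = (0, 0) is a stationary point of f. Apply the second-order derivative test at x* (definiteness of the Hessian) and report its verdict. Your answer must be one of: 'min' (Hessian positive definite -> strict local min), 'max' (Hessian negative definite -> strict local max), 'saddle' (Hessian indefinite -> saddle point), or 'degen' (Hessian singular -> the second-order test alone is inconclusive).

Compute the Hessian H = grad^2 f:
  H = [[-4, -2], [-2, -1]]
Verify stationarity: grad f(x*) = H x* + g = (0, 0).
Eigenvalues of H: -5, 0.
H has a zero eigenvalue (singular; negative semidefinite but not definite), so H is neither positive definite, negative definite, nor indefinite. The second-order test alone is inconclusive -> degen.
(Indeed, f is constant along the null direction of H through x*, so x* is not a strict local extremum.)

degen


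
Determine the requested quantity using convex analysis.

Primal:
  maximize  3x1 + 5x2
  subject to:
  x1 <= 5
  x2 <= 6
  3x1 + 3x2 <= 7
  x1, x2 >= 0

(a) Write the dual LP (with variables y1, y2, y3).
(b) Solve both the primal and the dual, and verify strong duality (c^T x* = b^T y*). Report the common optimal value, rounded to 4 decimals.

The standard primal-dual pair for 'max c^T x s.t. A x <= b, x >= 0' is:
  Dual:  min b^T y  s.t.  A^T y >= c,  y >= 0.

So the dual LP is:
  minimize  5y1 + 6y2 + 7y3
  subject to:
    y1 + 3y3 >= 3
    y2 + 3y3 >= 5
    y1, y2, y3 >= 0

Solving the primal: x* = (0, 2.3333).
  primal value c^T x* = 11.6667.
Solving the dual: y* = (0, 0, 1.6667).
  dual value b^T y* = 11.6667.
Strong duality: c^T x* = b^T y*. Confirmed.

11.6667


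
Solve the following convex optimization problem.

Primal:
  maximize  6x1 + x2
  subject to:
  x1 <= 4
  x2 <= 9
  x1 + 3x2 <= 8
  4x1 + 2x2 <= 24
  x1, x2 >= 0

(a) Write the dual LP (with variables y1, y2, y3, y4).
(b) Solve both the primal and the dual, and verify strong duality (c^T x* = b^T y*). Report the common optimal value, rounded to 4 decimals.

The standard primal-dual pair for 'max c^T x s.t. A x <= b, x >= 0' is:
  Dual:  min b^T y  s.t.  A^T y >= c,  y >= 0.

So the dual LP is:
  minimize  4y1 + 9y2 + 8y3 + 24y4
  subject to:
    y1 + y3 + 4y4 >= 6
    y2 + 3y3 + 2y4 >= 1
    y1, y2, y3, y4 >= 0

Solving the primal: x* = (4, 1.3333).
  primal value c^T x* = 25.3333.
Solving the dual: y* = (5.6667, 0, 0.3333, 0).
  dual value b^T y* = 25.3333.
Strong duality: c^T x* = b^T y*. Confirmed.

25.3333


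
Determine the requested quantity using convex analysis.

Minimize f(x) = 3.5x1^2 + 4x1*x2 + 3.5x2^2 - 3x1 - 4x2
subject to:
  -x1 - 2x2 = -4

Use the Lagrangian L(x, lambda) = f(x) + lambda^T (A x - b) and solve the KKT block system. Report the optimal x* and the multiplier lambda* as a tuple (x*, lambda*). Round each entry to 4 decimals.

Form the Lagrangian:
  L(x, lambda) = (1/2) x^T Q x + c^T x + lambda^T (A x - b)
Stationarity (grad_x L = 0): Q x + c + A^T lambda = 0.
Primal feasibility: A x = b.

This gives the KKT block system:
  [ Q   A^T ] [ x     ]   [-c ]
  [ A    0  ] [ lambda ] = [ b ]

Solving the linear system:
  x*      = (0, 2)
  lambda* = (5)
  f(x*)   = 6

x* = (0, 2), lambda* = (5)


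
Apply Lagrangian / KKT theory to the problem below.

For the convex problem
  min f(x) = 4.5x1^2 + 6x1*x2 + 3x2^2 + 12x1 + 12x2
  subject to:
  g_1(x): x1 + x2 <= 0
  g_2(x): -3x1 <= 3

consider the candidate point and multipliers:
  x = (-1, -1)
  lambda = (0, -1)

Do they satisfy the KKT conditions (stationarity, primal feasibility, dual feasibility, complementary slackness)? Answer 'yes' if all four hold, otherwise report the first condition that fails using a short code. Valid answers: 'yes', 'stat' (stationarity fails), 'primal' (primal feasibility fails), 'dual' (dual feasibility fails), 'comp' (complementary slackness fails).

Gradient of f: grad f(x) = Q x + c = (-3, 0)
Constraint values g_i(x) = a_i^T x - b_i:
  g_1((-1, -1)) = -2
  g_2((-1, -1)) = 0
Stationarity residual: grad f(x) + sum_i lambda_i a_i = (0, 0)
  -> stationarity OK
Primal feasibility (all g_i <= 0): OK
Dual feasibility (all lambda_i >= 0): FAILS
Complementary slackness (lambda_i * g_i(x) = 0 for all i): OK

Verdict: the first failing condition is dual_feasibility -> dual.

dual


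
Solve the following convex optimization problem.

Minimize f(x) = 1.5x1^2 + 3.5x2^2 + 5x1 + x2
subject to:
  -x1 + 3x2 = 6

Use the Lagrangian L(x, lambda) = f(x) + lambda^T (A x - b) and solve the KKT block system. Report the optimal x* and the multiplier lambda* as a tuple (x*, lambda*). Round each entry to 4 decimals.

Form the Lagrangian:
  L(x, lambda) = (1/2) x^T Q x + c^T x + lambda^T (A x - b)
Stationarity (grad_x L = 0): Q x + c + A^T lambda = 0.
Primal feasibility: A x = b.

This gives the KKT block system:
  [ Q   A^T ] [ x     ]   [-c ]
  [ A    0  ] [ lambda ] = [ b ]

Solving the linear system:
  x*      = (-2.6471, 1.1176)
  lambda* = (-2.9412)
  f(x*)   = 2.7647

x* = (-2.6471, 1.1176), lambda* = (-2.9412)


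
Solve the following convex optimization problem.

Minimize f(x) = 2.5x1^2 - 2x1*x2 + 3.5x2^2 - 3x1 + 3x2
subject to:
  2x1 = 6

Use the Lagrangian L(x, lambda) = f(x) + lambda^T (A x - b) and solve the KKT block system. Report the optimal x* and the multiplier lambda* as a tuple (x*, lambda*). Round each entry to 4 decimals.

Form the Lagrangian:
  L(x, lambda) = (1/2) x^T Q x + c^T x + lambda^T (A x - b)
Stationarity (grad_x L = 0): Q x + c + A^T lambda = 0.
Primal feasibility: A x = b.

This gives the KKT block system:
  [ Q   A^T ] [ x     ]   [-c ]
  [ A    0  ] [ lambda ] = [ b ]

Solving the linear system:
  x*      = (3, 0.4286)
  lambda* = (-5.5714)
  f(x*)   = 12.8571

x* = (3, 0.4286), lambda* = (-5.5714)
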